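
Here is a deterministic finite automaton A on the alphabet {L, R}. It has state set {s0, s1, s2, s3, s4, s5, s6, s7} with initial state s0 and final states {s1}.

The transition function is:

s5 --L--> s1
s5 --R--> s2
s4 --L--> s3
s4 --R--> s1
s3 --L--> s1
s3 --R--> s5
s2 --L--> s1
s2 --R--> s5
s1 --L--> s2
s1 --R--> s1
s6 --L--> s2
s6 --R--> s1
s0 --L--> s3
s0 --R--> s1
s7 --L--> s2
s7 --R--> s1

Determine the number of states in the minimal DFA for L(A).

3

Reachable states from the start: {s0,s1,s2,s3,s5}. Unreachable: {s4,s6,s7} — drop them.
Initial partition by acceptance: {s1} | {s0,s2,s3,s5}.
Refine {s0,s2,s3,s5} on symbol L: members go to different blocks, giving {s2,s3,s5} and {s0}.
No further refinement is possible. Final partition (3 blocks): {s1} | {s2,s3,s5} | {s0}.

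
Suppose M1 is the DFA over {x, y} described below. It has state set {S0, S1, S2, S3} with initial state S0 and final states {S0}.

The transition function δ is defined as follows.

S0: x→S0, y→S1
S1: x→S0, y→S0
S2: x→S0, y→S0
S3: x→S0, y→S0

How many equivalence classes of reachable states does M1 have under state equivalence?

First remove the unreachable states {S2,S3}; 2 states remain.
Initial partition by acceptance: {S0} | {S1}.
The partition is now stable with 2 blocks: {S0} | {S1}.

2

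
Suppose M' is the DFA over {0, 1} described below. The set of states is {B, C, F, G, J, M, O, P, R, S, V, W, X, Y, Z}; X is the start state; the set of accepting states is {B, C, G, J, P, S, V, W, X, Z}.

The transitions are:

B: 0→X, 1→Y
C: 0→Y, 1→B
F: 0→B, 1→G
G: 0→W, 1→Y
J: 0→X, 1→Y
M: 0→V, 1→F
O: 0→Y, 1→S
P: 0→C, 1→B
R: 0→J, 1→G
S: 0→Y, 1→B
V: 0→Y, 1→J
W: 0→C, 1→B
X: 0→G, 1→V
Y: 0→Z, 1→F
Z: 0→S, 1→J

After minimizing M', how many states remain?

Reachable states from the start: {B,C,F,G,J,S,V,W,X,Y,Z}. Unreachable: {M,O,P,R} — drop them.
Initial partition by acceptance: {B,C,G,J,S,V,W,X,Z} | {F,Y}.
On input 0, block {B,C,G,J,S,V,W,X,Z} splits into {B,G,J,W,X,Z} and {C,S,V}.
On input 0, block {B,G,J,W,X,Z} splits into {B,G,J,X} and {W,Z}.
Split {B,G,J,X} by δ(·,0) → {B,J,X} and {G}.
Split {B,J,X} by δ(·,0) → {B,J} and {X}.
Split {F,Y} by δ(·,0) → {F} and {Y}.
No further refinement is possible. Final partition (7 blocks): {B,J} | {F} | {C,S,V} | {W,Z} | {G} | {X} | {Y}.

7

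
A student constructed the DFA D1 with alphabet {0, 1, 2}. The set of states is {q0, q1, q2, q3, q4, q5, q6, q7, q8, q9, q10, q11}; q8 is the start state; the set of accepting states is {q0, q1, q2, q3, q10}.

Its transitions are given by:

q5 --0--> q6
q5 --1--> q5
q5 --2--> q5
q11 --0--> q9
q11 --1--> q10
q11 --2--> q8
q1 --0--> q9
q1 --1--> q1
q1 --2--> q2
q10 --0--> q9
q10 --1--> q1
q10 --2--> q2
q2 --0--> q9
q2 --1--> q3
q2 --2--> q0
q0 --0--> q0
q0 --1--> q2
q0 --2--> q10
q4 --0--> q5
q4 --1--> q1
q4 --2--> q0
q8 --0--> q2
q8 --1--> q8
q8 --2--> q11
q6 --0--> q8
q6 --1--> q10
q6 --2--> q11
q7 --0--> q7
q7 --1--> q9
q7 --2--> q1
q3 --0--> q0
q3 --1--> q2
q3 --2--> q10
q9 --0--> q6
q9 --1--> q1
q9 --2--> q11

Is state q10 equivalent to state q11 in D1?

Reachable states from the start: {q0,q1,q2,q3,q6,q8,q9,q10,q11}. Unreachable: {q4,q5,q7} — drop them.
Initial partition by acceptance: {q0,q1,q2,q3,q10} | {q6,q8,q9,q11}.
On input 0, block {q0,q1,q2,q3,q10} splits into {q1,q2,q10} and {q0,q3}.
Refine {q1,q2,q10} on symbol 1: members go to different blocks, giving {q1,q10} and {q2}.
On input 0, block {q6,q8,q9,q11} splits into {q6,q9,q11} and {q8}.
Refine {q6,q9,q11} on symbol 0: members go to different blocks, giving {q9,q11} and {q6}.
On input 0, block {q9,q11} splits into {q9} and {q11}.
Stable partition: {q1,q10} | {q9} | {q0,q3} | {q2} | {q8} | {q6} | {q11} — 7 equivalence classes.
q10 and q11 end up in different blocks, so they are distinguishable. For instance, the string 'ε' is accepted from only q10.

No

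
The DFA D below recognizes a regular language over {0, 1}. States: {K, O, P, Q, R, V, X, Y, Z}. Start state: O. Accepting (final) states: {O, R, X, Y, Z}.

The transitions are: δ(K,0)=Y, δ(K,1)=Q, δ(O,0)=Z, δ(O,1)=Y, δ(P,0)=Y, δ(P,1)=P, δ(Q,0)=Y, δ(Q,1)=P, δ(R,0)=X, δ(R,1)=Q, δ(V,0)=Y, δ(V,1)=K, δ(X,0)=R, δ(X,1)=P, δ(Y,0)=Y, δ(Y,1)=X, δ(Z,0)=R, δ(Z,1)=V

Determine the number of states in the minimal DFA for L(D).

P0 = {O,R,X,Y,Z} | {K,P,Q,V}.
On input 1, block {O,R,X,Y,Z} splits into {R,X,Z} and {O,Y}.
On input 0, block {O,Y} splits into {O} and {Y}.
The partition is now stable with 4 blocks: {R,X,Z} | {K,P,Q,V} | {O} | {Y}.

4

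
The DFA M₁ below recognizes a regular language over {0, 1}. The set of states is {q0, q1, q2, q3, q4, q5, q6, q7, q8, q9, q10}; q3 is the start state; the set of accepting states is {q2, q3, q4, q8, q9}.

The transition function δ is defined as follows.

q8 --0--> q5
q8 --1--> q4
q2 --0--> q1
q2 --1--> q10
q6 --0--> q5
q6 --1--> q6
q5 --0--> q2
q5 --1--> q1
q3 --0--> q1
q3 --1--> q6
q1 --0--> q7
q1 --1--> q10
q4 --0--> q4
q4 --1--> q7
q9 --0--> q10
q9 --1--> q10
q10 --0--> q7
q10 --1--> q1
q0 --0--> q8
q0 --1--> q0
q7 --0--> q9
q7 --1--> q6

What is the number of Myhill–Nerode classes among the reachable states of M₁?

First remove the unreachable states {q0,q4,q8}; 8 states remain.
Initial partition by acceptance: {q2,q3,q9} | {q1,q5,q6,q7,q10}.
On input 0, block {q1,q5,q6,q7,q10} splits into {q1,q6,q10} and {q5,q7}.
The partition is now stable with 3 blocks: {q2,q3,q9} | {q1,q6,q10} | {q5,q7}.

3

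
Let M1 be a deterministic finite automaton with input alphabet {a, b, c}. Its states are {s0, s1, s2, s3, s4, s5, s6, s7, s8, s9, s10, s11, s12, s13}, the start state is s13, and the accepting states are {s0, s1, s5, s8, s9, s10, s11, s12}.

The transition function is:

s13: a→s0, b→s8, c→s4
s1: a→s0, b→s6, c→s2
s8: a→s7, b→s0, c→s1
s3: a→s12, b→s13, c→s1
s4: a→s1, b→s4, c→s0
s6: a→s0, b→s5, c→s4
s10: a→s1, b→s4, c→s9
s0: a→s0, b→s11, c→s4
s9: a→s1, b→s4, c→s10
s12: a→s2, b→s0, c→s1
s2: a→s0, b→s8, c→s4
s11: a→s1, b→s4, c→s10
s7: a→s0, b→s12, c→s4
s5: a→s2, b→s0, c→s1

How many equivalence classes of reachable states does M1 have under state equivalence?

Reachable states from the start: {s0,s1,s2,s4,s5,s6,s7,s8,s9,s10,s11,s12,s13}. Unreachable: {s3} — drop them.
P0 = {s0,s1,s5,s8,s9,s10,s11,s12} | {s2,s4,s6,s7,s13}.
Refine {s0,s1,s5,s8,s9,s10,s11,s12} on symbol a: members go to different blocks, giving {s0,s1,s9,s10,s11} and {s5,s8,s12}.
Refine {s0,s1,s9,s10,s11} on symbol b: members go to different blocks, giving {s1,s9,s10,s11} and {s0}.
Split {s1,s9,s10,s11} by δ(·,a) → {s9,s10,s11} and {s1}.
On input a, block {s2,s4,s6,s7,s13} splits into {s2,s6,s7,s13} and {s4}.
Stable partition: {s9,s10,s11} | {s2,s6,s7,s13} | {s5,s8,s12} | {s0} | {s1} | {s4} — 6 equivalence classes.

6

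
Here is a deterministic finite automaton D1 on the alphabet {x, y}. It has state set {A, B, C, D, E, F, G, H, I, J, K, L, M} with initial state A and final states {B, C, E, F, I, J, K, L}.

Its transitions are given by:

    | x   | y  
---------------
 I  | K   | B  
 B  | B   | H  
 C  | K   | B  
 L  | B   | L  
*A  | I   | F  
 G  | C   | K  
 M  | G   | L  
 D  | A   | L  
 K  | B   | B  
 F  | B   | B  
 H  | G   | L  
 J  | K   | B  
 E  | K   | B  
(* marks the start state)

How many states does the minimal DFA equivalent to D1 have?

6

First remove the unreachable states {D,E,J,M}; 9 states remain.
P0 = {B,C,F,I,K,L} | {A,G,H}.
Split {B,C,F,I,K,L} by δ(·,y) → {C,F,I,K,L} and {B}.
Refine {C,F,I,K,L} on symbol x: members go to different blocks, giving {F,K,L} and {C,I}.
Split {F,K,L} by δ(·,y) → {F,K} and {L}.
Refine {A,G,H} on symbol x: members go to different blocks, giving {A,G} and {H}.
Stable partition: {F,K} | {A,G} | {B} | {C,I} | {L} | {H} — 6 equivalence classes.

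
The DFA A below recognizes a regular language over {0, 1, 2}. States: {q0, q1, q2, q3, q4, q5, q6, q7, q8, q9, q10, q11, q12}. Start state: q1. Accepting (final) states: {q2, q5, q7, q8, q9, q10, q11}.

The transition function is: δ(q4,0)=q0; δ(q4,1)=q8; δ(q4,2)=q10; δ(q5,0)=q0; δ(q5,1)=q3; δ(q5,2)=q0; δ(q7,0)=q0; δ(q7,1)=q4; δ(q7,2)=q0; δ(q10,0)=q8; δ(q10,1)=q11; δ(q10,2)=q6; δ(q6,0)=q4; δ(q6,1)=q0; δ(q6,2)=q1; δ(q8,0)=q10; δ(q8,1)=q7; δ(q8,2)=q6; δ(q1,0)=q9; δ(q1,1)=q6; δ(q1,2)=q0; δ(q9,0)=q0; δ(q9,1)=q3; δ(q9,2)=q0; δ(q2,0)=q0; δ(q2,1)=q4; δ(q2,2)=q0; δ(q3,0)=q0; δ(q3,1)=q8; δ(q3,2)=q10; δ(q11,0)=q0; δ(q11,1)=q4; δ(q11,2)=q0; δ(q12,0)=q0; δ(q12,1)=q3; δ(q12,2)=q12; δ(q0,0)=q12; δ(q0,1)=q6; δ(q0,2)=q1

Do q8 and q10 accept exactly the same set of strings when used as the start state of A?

States {q2,q5} cannot be reached from the start state, so discard them.
Initial partition by acceptance: {q7,q8,q9,q10,q11} | {q0,q1,q3,q4,q6,q12}.
Refine {q7,q8,q9,q10,q11} on symbol 0: members go to different blocks, giving {q7,q9,q11} and {q8,q10}.
Refine {q0,q1,q3,q4,q6,q12} on symbol 0: members go to different blocks, giving {q0,q3,q4,q6,q12} and {q1}.
Split {q0,q3,q4,q6,q12} by δ(·,1) → {q0,q6,q12} and {q3,q4}.
On input 0, block {q0,q6,q12} splits into {q0,q12} and {q6}.
Split {q0,q12} by δ(·,1) → {q0} and {q12}.
The partition is now stable with 7 blocks: {q7,q9,q11} | {q0} | {q8,q10} | {q1} | {q3,q4} | {q6} | {q12}.
q8 and q10 lie in the same block of the stable partition, so they are equivalent — no string distinguishes them.

Yes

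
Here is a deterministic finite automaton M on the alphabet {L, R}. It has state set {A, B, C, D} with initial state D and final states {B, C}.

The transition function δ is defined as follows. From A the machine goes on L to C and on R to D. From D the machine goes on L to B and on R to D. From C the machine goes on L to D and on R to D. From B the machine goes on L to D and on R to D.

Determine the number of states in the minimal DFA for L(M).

2

Reachable states from the start: {B,D}. Unreachable: {A,C} — drop them.
Start with accepting vs non-accepting: {B} | {D}.
No further refinement is possible. Final partition (2 blocks): {B} | {D}.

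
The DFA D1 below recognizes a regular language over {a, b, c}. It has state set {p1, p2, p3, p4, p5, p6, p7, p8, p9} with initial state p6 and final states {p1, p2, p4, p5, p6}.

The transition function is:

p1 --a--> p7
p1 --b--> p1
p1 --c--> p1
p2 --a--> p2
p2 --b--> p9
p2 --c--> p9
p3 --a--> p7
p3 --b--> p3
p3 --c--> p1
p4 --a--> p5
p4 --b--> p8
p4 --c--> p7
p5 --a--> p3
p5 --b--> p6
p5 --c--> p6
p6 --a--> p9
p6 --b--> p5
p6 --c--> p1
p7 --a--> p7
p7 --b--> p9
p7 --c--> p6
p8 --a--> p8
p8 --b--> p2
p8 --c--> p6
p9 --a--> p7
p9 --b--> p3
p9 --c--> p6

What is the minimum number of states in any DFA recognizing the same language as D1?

Reachable states from the start: {p1,p3,p5,p6,p7,p9}. Unreachable: {p2,p4,p8} — drop them.
P0 = {p1,p5,p6} | {p3,p7,p9}.
No further refinement is possible. Final partition (2 blocks): {p1,p5,p6} | {p3,p7,p9}.

2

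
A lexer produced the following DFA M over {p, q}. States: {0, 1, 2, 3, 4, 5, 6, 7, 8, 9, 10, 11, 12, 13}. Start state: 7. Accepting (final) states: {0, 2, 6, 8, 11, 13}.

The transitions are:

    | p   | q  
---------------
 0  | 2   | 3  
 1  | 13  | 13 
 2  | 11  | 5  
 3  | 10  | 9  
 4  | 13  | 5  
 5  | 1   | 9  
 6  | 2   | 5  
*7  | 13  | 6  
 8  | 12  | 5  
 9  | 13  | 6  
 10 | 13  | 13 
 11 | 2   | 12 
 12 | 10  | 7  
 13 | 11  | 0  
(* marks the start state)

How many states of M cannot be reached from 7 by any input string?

Starting at 7 and following transitions, the reachable set is {0, 1, 2, 3, 5, 6, 7, 9, 10, 11, 12, 13}. That leaves 4, 8 unreachable — 2 in total.

2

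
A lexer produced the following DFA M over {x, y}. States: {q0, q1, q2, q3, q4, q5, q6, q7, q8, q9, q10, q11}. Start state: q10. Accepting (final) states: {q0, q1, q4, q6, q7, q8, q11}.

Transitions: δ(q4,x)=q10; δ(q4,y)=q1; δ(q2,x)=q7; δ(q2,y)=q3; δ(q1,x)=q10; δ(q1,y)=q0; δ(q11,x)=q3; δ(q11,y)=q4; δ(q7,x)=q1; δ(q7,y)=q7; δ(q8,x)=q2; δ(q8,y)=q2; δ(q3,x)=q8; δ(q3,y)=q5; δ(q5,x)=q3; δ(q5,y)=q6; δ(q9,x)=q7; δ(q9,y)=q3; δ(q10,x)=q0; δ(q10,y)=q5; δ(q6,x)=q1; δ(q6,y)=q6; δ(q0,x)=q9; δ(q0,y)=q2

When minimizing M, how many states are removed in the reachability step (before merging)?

2

No path from q10 leads to q4, q11; the other 10 states are all reachable.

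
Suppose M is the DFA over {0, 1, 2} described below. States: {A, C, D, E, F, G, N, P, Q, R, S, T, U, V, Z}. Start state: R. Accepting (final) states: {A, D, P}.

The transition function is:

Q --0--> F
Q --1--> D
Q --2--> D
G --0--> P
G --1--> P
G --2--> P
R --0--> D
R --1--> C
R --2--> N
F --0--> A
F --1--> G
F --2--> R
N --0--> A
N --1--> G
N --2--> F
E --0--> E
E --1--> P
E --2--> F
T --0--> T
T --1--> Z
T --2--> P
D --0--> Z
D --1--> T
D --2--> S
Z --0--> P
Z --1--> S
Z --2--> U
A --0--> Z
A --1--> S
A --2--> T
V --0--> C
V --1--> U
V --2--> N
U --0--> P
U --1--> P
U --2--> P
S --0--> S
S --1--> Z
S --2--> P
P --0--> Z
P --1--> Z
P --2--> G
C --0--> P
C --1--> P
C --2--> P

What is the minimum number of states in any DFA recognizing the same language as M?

Reachable states from the start: {A,C,D,F,G,N,P,R,S,T,U,Z}. Unreachable: {E,Q,V} — drop them.
Start with accepting vs non-accepting: {A,D,P} | {C,F,G,N,R,S,T,U,Z}.
Refine {C,F,G,N,R,S,T,U,Z} on symbol 0: members go to different blocks, giving {C,F,G,N,R,U,Z} and {S,T}.
On input 1, block {A,D,P} splits into {A,D} and {P}.
Split {C,F,G,N,R,U,Z} by δ(·,0) → {C,G,U,Z} and {F,N,R}.
On input 1, block {C,G,U,Z} splits into {C,G,U} and {Z}.
Stable partition: {A,D} | {C,G,U} | {S,T} | {P} | {F,N,R} | {Z} — 6 equivalence classes.

6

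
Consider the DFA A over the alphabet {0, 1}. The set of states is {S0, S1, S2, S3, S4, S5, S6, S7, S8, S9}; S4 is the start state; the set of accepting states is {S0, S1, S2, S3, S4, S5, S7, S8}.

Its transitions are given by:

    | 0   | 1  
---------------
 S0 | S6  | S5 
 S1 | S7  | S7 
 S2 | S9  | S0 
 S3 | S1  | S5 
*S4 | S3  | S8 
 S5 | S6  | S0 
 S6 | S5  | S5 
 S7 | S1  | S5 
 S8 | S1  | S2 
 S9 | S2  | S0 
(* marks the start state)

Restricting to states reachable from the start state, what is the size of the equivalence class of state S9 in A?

2

Initial partition by acceptance: {S0,S1,S2,S3,S4,S5,S7,S8} | {S6,S9}.
Split {S0,S1,S2,S3,S4,S5,S7,S8} by δ(·,0) → {S1,S3,S4,S7,S8} and {S0,S2,S5}.
On input 1, block {S1,S3,S4,S7,S8} splits into {S3,S7,S8} and {S1,S4}.
No further refinement is possible. Final partition (4 blocks): {S3,S7,S8} | {S6,S9} | {S0,S2,S5} | {S1,S4}.
State S9 belongs to the block {S6,S9}, which has 2 states.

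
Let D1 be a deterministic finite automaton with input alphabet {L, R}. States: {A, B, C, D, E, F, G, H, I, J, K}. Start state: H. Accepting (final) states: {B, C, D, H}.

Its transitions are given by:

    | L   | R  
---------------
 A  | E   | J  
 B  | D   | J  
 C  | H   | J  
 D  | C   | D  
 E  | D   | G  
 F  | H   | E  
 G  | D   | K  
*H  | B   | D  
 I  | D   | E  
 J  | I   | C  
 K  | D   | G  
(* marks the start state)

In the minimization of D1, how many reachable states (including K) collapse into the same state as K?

States {A,F} cannot be reached from the start state, so discard them.
P0 = {B,C,D,H} | {E,G,I,J,K}.
Split {B,C,D,H} by δ(·,R) → {B,C} and {D,H}.
Refine {E,G,I,J,K} on symbol L: members go to different blocks, giving {E,G,I,K} and {J}.
No further refinement is possible. Final partition (4 blocks): {B,C} | {E,G,I,K} | {D,H} | {J}.
The equivalence class containing K is {E,G,I,K}, of size 4.

4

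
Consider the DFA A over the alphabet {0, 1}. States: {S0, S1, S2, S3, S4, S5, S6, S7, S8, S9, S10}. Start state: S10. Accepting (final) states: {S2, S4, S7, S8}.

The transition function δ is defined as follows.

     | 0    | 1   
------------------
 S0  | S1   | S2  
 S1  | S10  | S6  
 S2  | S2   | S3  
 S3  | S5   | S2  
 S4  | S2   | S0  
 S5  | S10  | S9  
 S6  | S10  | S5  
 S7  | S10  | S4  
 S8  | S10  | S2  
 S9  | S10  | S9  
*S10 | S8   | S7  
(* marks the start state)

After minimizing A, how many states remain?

5

Every state is reachable, so we keep all 11.
Start with accepting vs non-accepting: {S2,S4,S7,S8} | {S0,S1,S3,S5,S6,S9,S10}.
On input 0, block {S2,S4,S7,S8} splits into {S2,S4} and {S7,S8}.
On input 0, block {S0,S1,S3,S5,S6,S9,S10} splits into {S0,S1,S3,S5,S6,S9} and {S10}.
Split {S0,S1,S3,S5,S6,S9} by δ(·,0) → {S1,S5,S6,S9} and {S0,S3}.
The partition is now stable with 5 blocks: {S2,S4} | {S1,S5,S6,S9} | {S7,S8} | {S10} | {S0,S3}.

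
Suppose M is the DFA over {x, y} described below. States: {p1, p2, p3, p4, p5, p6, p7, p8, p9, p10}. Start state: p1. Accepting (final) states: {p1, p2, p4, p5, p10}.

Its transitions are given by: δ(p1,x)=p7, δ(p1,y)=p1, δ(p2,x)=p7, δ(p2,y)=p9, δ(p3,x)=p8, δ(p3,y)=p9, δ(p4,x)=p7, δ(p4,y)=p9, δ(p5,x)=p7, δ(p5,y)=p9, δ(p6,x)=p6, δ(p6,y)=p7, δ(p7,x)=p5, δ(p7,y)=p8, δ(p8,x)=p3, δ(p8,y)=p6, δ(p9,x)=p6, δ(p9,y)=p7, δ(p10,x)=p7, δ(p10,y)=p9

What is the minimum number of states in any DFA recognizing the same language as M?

5

States {p2,p4,p10} cannot be reached from the start state, so discard them.
Initial partition by acceptance: {p1,p5} | {p3,p6,p7,p8,p9}.
Refine {p1,p5} on symbol y: members go to different blocks, giving {p1} and {p5}.
Refine {p3,p6,p7,p8,p9} on symbol x: members go to different blocks, giving {p3,p6,p8,p9} and {p7}.
Refine {p3,p6,p8,p9} on symbol y: members go to different blocks, giving {p3,p8} and {p6,p9}.
Stable partition: {p1} | {p3,p8} | {p5} | {p7} | {p6,p9} — 5 equivalence classes.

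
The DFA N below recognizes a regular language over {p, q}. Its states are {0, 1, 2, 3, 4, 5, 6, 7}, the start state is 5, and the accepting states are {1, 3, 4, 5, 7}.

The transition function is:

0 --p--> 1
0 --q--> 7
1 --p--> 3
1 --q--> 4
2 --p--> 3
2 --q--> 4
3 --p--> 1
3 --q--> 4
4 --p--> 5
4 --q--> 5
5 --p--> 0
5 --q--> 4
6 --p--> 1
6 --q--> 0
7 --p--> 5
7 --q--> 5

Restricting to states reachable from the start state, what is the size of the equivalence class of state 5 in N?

First remove the unreachable states {2,6}; 6 states remain.
Initial partition by acceptance: {1,3,4,5,7} | {0}.
On input p, block {1,3,4,5,7} splits into {1,3,4,7} and {5}.
Split {1,3,4,7} by δ(·,p) → {1,3} and {4,7}.
The partition is now stable with 4 blocks: {1,3} | {0} | {5} | {4,7}.
State 5 belongs to the block {5}, which has 1 states.

1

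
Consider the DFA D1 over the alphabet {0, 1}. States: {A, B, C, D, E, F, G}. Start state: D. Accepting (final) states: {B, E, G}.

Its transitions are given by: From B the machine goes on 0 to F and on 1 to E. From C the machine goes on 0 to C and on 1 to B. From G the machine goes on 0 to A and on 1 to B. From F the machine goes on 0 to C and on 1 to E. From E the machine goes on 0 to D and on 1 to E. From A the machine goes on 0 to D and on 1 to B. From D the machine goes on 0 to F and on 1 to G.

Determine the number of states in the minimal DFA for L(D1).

2

P0 = {B,E,G} | {A,C,D,F}.
No further refinement is possible. Final partition (2 blocks): {B,E,G} | {A,C,D,F}.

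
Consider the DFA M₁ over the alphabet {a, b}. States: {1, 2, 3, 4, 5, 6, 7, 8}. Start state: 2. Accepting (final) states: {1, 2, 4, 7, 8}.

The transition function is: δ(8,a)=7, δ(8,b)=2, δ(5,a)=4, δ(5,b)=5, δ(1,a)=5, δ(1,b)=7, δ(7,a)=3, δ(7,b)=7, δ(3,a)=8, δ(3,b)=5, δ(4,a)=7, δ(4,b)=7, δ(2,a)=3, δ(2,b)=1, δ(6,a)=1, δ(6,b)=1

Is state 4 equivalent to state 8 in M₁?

Yes

First remove the unreachable states {6}; 7 states remain.
Initial partition by acceptance: {1,2,4,7,8} | {3,5}.
Refine {1,2,4,7,8} on symbol a: members go to different blocks, giving {1,2,7} and {4,8}.
Stable partition: {1,2,7} | {3,5} | {4,8} — 3 equivalence classes.
4 and 8 lie in the same block of the stable partition, so they are equivalent — no string distinguishes them.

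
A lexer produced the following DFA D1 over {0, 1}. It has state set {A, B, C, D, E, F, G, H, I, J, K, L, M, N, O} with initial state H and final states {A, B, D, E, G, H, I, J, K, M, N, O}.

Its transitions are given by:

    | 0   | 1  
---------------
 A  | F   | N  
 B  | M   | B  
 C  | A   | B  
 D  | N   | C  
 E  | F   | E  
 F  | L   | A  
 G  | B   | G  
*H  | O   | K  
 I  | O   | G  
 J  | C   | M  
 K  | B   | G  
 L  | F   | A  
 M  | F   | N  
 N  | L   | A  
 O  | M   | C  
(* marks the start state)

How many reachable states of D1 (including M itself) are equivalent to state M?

3

Reachable states from the start: {A,B,C,F,G,H,K,L,M,N,O}. Unreachable: {D,E,I,J} — drop them.
P0 = {A,B,G,H,K,M,N,O} | {C,F,L}.
On input 0, block {A,B,G,H,K,M,N,O} splits into {B,G,H,K,O} and {A,M,N}.
Split {B,G,H,K,O} by δ(·,0) → {G,H,K} and {B,O}.
On input 0, block {C,F,L} splits into {F,L} and {C}.
On input 1, block {B,O} splits into {B} and {O}.
On input 0, block {G,H,K} splits into {G,K} and {H}.
No further refinement is possible. Final partition (7 blocks): {G,K} | {F,L} | {A,M,N} | {B} | {C} | {O} | {H}.
State M belongs to the block {A,M,N}, which has 3 states.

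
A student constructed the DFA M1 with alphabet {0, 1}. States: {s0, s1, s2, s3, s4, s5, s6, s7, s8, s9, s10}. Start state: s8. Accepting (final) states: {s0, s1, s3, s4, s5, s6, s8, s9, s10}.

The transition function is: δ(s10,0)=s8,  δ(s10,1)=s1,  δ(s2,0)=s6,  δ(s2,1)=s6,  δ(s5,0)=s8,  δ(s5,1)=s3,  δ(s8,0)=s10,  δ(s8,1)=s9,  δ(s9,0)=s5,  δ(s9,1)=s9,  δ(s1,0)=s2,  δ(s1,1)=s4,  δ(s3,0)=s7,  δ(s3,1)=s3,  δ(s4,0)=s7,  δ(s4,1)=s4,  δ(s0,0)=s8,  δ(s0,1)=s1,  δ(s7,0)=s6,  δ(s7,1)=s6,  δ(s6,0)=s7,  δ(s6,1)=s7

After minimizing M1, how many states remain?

5

First remove the unreachable states {s0}; 10 states remain.
P0 = {s1,s3,s4,s5,s6,s8,s9,s10} | {s2,s7}.
Refine {s1,s3,s4,s5,s6,s8,s9,s10} on symbol 0: members go to different blocks, giving {s1,s3,s4,s6} and {s5,s8,s9,s10}.
Refine {s1,s3,s4,s6} on symbol 1: members go to different blocks, giving {s1,s3,s4} and {s6}.
On input 1, block {s5,s8,s9,s10} splits into {s5,s10} and {s8,s9}.
No further refinement is possible. Final partition (5 blocks): {s1,s3,s4} | {s2,s7} | {s5,s10} | {s6} | {s8,s9}.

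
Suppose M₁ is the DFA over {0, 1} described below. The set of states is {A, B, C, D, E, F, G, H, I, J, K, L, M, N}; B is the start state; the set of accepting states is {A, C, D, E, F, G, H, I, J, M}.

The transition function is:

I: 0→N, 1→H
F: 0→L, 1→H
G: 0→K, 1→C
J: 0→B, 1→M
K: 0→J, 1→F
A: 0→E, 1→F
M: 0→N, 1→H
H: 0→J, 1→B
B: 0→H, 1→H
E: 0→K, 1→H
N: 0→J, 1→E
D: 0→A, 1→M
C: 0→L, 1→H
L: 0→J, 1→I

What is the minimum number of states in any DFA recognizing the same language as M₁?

States {A,C,D,G} cannot be reached from the start state, so discard them.
P0 = {E,F,H,I,J,M} | {B,K,L,N}.
Split {E,F,H,I,J,M} by δ(·,0) → {E,F,I,J,M} and {H}.
Refine {E,F,I,J,M} on symbol 1: members go to different blocks, giving {E,F,I,M} and {J}.
Refine {B,K,L,N} on symbol 0: members go to different blocks, giving {K,L,N} and {B}.
No further refinement is possible. Final partition (5 blocks): {E,F,I,M} | {K,L,N} | {H} | {J} | {B}.

5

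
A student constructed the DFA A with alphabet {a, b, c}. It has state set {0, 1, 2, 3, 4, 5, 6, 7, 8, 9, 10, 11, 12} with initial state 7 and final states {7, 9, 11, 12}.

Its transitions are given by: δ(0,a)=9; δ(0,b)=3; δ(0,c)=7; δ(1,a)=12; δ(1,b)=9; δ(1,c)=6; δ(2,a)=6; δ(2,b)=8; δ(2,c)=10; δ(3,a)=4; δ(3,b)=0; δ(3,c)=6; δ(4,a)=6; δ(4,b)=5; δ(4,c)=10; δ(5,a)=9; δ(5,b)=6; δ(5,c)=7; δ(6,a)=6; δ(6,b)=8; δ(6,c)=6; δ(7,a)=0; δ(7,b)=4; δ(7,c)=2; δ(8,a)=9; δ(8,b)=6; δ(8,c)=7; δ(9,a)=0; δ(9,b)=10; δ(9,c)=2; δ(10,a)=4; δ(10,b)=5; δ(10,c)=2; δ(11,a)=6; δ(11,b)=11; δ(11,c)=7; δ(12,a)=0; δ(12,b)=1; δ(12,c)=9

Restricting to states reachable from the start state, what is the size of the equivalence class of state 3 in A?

First remove the unreachable states {1,11,12}; 10 states remain.
Initial partition by acceptance: {7,9} | {0,2,3,4,5,6,8,10}.
Split {0,2,3,4,5,6,8,10} by δ(·,a) → {2,3,4,6,10} and {0,5,8}.
No further refinement is possible. Final partition (3 blocks): {7,9} | {2,3,4,6,10} | {0,5,8}.
The equivalence class containing 3 is {2,3,4,6,10}, of size 5.

5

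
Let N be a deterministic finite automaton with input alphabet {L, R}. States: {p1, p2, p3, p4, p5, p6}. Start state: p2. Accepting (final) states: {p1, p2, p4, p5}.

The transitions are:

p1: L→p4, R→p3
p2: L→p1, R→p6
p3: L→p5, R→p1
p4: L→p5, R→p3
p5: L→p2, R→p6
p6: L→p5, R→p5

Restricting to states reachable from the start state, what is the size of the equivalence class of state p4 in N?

All states are reachable from the start state.
Initial partition by acceptance: {p1,p2,p4,p5} | {p3,p6}.
The partition is now stable with 2 blocks: {p1,p2,p4,p5} | {p3,p6}.
State p4 belongs to the block {p1,p2,p4,p5}, which has 4 states.

4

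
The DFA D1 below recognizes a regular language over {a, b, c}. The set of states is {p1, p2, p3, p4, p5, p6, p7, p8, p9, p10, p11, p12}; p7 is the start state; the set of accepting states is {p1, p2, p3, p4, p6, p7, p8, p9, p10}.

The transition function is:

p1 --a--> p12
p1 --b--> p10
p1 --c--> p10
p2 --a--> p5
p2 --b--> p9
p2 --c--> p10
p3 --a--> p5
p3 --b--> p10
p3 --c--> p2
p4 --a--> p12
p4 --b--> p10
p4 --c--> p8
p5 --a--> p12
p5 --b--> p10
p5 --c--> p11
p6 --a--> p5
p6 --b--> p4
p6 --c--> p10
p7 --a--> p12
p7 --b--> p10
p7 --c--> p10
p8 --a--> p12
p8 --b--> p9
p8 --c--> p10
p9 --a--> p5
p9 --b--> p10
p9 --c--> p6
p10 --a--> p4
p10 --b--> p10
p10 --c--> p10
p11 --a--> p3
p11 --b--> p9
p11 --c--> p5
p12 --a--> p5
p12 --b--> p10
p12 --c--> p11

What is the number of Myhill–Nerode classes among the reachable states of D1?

6

First remove the unreachable states {p1}; 11 states remain.
Start with accepting vs non-accepting: {p2,p3,p4,p6,p7,p8,p9,p10} | {p5,p11,p12}.
Split {p2,p3,p4,p6,p7,p8,p9,p10} by δ(·,a) → {p2,p3,p4,p6,p7,p8,p9} and {p10}.
Split {p2,p3,p4,p6,p7,p8,p9} by δ(·,b) → {p3,p4,p7,p9} and {p2,p6,p8}.
Refine {p3,p4,p7,p9} on symbol c: members go to different blocks, giving {p3,p4,p9} and {p7}.
Refine {p5,p11,p12} on symbol a: members go to different blocks, giving {p5,p12} and {p11}.
The partition is now stable with 6 blocks: {p3,p4,p9} | {p5,p12} | {p10} | {p2,p6,p8} | {p7} | {p11}.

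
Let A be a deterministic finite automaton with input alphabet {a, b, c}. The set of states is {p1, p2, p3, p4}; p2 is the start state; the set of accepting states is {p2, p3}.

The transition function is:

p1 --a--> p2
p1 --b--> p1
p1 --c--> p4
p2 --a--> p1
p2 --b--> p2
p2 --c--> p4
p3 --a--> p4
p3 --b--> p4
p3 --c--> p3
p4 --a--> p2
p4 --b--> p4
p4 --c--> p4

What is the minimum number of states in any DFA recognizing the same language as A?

2

First remove the unreachable states {p3}; 3 states remain.
P0 = {p2} | {p1,p4}.
The partition is now stable with 2 blocks: {p2} | {p1,p4}.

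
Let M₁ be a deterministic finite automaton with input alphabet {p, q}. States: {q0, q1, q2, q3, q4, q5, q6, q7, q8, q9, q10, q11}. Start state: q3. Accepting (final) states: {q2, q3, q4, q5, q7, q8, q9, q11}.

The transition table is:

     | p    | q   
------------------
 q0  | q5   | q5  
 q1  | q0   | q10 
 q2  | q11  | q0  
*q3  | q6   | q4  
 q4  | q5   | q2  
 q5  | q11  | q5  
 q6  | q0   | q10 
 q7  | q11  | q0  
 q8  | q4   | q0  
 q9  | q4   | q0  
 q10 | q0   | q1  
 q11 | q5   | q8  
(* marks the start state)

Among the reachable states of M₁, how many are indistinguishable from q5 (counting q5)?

1

States {q7,q9} cannot be reached from the start state, so discard them.
Initial partition by acceptance: {q2,q3,q4,q5,q8,q11} | {q0,q1,q6,q10}.
On input p, block {q2,q3,q4,q5,q8,q11} splits into {q2,q4,q5,q8,q11} and {q3}.
Split {q2,q4,q5,q8,q11} by δ(·,q) → {q4,q5,q11} and {q2,q8}.
Split {q4,q5,q11} by δ(·,q) → {q4,q11} and {q5}.
Split {q0,q1,q6,q10} by δ(·,p) → {q1,q6,q10} and {q0}.
The partition is now stable with 6 blocks: {q4,q11} | {q1,q6,q10} | {q3} | {q2,q8} | {q5} | {q0}.
State q5 belongs to the block {q5}, which has 1 states.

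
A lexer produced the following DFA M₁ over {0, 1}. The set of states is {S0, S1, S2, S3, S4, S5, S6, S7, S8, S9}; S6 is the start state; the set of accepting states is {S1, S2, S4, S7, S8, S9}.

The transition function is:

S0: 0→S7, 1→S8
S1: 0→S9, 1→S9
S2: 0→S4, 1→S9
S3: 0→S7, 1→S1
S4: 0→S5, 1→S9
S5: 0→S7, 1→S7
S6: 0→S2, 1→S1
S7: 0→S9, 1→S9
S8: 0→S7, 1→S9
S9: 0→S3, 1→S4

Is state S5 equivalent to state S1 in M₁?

No

First remove the unreachable states {S0,S8}; 8 states remain.
Start with accepting vs non-accepting: {S1,S2,S4,S7,S9} | {S3,S5,S6}.
On input 0, block {S1,S2,S4,S7,S9} splits into {S1,S2,S7} and {S4,S9}.
The partition is now stable with 3 blocks: {S1,S2,S7} | {S3,S5,S6} | {S4,S9}.
S5 and S1 end up in different blocks, so they are distinguishable. For instance, the string 'ε' is accepted from only S1.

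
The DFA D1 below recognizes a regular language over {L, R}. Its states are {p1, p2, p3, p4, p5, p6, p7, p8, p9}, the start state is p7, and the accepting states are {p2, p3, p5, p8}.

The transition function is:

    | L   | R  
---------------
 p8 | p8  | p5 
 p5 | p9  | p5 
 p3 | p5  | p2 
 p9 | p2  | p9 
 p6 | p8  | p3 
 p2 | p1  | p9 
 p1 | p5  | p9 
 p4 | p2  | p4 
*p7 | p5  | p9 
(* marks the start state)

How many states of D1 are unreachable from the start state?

4

BFS from p7 reaches {p1, p2, p5, p7, p9}; the 4 state(s) p3, p4, p6, p8 are never visited.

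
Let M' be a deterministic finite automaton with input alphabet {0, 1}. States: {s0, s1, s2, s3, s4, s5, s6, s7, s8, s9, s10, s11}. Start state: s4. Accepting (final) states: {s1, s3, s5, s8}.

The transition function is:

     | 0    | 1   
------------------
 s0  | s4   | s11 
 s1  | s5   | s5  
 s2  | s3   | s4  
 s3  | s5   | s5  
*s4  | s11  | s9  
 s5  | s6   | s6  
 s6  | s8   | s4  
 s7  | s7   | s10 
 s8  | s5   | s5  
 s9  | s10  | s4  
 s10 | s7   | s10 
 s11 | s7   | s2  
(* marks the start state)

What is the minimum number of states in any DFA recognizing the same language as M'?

States {s0,s1} cannot be reached from the start state, so discard them.
P0 = {s3,s5,s8} | {s2,s4,s6,s7,s9,s10,s11}.
On input 0, block {s3,s5,s8} splits into {s3,s8} and {s5}.
Split {s2,s4,s6,s7,s9,s10,s11} by δ(·,0) → {s4,s7,s9,s10,s11} and {s2,s6}.
On input 1, block {s4,s7,s9,s10,s11} splits into {s4,s7,s9,s10} and {s11}.
Split {s4,s7,s9,s10} by δ(·,0) → {s7,s9,s10} and {s4}.
Refine {s7,s9,s10} on symbol 1: members go to different blocks, giving {s7,s10} and {s9}.
Stable partition: {s3,s8} | {s7,s10} | {s5} | {s2,s6} | {s11} | {s4} | {s9} — 7 equivalence classes.

7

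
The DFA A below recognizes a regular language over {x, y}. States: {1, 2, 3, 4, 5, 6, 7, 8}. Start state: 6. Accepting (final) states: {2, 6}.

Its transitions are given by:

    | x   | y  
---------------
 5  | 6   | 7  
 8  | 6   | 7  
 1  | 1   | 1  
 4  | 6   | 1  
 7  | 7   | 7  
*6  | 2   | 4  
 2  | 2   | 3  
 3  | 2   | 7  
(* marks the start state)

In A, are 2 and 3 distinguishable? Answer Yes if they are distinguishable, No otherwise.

Yes

First remove the unreachable states {5,8}; 6 states remain.
P0 = {2,6} | {1,3,4,7}.
Refine {1,3,4,7} on symbol x: members go to different blocks, giving {1,7} and {3,4}.
Stable partition: {2,6} | {1,7} | {3,4} — 3 equivalence classes.
2 and 3 end up in different blocks, so they are distinguishable. For instance, the string 'ε' is accepted from only 2.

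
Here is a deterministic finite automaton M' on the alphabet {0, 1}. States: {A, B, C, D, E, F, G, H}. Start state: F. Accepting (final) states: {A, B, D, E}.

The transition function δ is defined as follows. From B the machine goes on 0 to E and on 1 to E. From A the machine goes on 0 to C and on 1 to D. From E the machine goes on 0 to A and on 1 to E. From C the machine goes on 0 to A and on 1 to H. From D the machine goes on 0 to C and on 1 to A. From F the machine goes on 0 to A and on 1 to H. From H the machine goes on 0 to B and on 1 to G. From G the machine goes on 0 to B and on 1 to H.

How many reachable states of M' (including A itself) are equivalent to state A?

Start with accepting vs non-accepting: {A,B,D,E} | {C,F,G,H}.
Split {A,B,D,E} by δ(·,0) → {A,D} and {B,E}.
On input 0, block {C,F,G,H} splits into {C,F} and {G,H}.
On input 0, block {B,E} splits into {B} and {E}.
No further refinement is possible. Final partition (5 blocks): {A,D} | {C,F} | {B} | {G,H} | {E}.
The equivalence class containing A is {A,D}, of size 2.

2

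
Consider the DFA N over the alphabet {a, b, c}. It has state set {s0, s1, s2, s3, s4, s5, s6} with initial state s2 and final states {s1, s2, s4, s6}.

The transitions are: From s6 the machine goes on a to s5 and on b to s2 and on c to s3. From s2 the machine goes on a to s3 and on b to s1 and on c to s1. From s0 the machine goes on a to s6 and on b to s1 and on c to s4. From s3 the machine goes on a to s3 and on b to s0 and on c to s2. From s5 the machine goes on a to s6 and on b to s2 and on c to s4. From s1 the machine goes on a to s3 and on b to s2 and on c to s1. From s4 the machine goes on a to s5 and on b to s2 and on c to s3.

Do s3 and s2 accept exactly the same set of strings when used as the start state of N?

Initial partition by acceptance: {s1,s2,s4,s6} | {s0,s3,s5}.
On input c, block {s1,s2,s4,s6} splits into {s1,s2} and {s4,s6}.
Split {s0,s3,s5} by δ(·,a) → {s0,s5} and {s3}.
The partition is now stable with 4 blocks: {s1,s2} | {s0,s5} | {s4,s6} | {s3}.
s3 and s2 end up in different blocks, so they are distinguishable. For instance, the string 'ε' is accepted from only s2.

No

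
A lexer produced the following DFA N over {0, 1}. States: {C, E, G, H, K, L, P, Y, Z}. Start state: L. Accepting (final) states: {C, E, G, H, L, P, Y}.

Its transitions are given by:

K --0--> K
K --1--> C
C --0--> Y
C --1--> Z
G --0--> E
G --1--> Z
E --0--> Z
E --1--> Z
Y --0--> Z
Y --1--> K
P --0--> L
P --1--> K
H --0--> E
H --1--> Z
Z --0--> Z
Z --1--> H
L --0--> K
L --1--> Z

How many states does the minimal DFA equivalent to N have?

Reachable states from the start: {C,E,H,K,L,Y,Z}. Unreachable: {G,P} — drop them.
P0 = {C,E,H,L,Y} | {K,Z}.
On input 0, block {C,E,H,L,Y} splits into {E,L,Y} and {C,H}.
No further refinement is possible. Final partition (3 blocks): {E,L,Y} | {K,Z} | {C,H}.

3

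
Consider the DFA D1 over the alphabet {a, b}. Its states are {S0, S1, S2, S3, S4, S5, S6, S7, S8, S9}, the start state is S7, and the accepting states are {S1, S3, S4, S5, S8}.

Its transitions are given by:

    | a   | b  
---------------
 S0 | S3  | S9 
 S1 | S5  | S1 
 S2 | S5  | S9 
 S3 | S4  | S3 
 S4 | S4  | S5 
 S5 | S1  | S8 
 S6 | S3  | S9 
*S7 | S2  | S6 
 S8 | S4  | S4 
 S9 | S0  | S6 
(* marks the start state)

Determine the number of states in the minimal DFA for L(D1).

Every state is reachable, so we keep all 10.
Initial partition by acceptance: {S1,S3,S4,S5,S8} | {S0,S2,S6,S7,S9}.
Split {S0,S2,S6,S7,S9} by δ(·,a) → {S0,S2,S6} and {S7,S9}.
No further refinement is possible. Final partition (3 blocks): {S1,S3,S4,S5,S8} | {S0,S2,S6} | {S7,S9}.

3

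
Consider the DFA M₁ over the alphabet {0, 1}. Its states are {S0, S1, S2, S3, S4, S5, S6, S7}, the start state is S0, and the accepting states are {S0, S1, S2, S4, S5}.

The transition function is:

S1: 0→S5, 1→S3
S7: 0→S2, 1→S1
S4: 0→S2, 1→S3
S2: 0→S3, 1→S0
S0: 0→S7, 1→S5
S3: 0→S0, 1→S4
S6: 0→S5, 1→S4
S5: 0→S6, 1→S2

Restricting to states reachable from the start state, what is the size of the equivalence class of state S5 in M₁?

3

P0 = {S0,S1,S2,S4,S5} | {S3,S6,S7}.
On input 0, block {S0,S1,S2,S4,S5} splits into {S0,S2,S5} and {S1,S4}.
The partition is now stable with 3 blocks: {S0,S2,S5} | {S3,S6,S7} | {S1,S4}.
State S5 belongs to the block {S0,S2,S5}, which has 3 states.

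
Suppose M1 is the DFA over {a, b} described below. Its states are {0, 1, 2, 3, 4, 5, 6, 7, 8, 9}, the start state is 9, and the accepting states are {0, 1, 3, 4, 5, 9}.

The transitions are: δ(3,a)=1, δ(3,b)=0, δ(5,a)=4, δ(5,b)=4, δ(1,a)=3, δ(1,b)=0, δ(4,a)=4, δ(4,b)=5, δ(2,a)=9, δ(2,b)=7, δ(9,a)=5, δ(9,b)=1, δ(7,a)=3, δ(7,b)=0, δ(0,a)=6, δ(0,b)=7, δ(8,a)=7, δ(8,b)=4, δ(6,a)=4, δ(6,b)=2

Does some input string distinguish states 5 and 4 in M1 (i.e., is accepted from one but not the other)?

States {8} cannot be reached from the start state, so discard them.
Start with accepting vs non-accepting: {0,1,3,4,5,9} | {2,6,7}.
Refine {0,1,3,4,5,9} on symbol a: members go to different blocks, giving {1,3,4,5,9} and {0}.
On input b, block {1,3,4,5,9} splits into {4,5,9} and {1,3}.
On input b, block {4,5,9} splits into {4,5} and {9}.
On input a, block {2,6,7} splits into {2} and {6} and {7}.
Stable partition: {4,5} | {2} | {0} | {1,3} | {9} | {6} | {7} — 7 equivalence classes.
5 and 4 lie in the same block of the stable partition, so they are equivalent — no string distinguishes them.

No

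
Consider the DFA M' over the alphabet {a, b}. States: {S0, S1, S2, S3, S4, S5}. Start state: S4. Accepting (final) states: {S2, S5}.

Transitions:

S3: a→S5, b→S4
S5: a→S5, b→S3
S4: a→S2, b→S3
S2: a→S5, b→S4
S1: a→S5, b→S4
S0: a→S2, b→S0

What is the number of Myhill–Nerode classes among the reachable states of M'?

2

States {S0,S1} cannot be reached from the start state, so discard them.
Initial partition by acceptance: {S2,S5} | {S3,S4}.
The partition is now stable with 2 blocks: {S2,S5} | {S3,S4}.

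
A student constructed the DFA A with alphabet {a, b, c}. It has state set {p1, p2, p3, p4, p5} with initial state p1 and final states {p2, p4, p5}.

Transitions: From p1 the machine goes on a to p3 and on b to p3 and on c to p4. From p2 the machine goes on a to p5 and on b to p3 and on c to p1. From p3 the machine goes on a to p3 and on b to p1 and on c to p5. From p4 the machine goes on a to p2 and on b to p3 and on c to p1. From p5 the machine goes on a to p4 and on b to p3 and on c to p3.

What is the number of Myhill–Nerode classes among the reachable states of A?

All states are reachable from the start state.
Start with accepting vs non-accepting: {p2,p4,p5} | {p1,p3}.
The partition is now stable with 2 blocks: {p2,p4,p5} | {p1,p3}.

2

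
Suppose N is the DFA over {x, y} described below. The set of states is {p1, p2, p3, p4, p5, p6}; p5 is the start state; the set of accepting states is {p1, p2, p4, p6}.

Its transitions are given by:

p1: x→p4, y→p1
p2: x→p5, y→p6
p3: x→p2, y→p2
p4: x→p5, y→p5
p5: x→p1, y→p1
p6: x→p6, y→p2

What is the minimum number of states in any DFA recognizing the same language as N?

3

First remove the unreachable states {p2,p3,p6}; 3 states remain.
Start with accepting vs non-accepting: {p1,p4} | {p5}.
Split {p1,p4} by δ(·,x) → {p1} and {p4}.
Stable partition: {p1} | {p5} | {p4} — 3 equivalence classes.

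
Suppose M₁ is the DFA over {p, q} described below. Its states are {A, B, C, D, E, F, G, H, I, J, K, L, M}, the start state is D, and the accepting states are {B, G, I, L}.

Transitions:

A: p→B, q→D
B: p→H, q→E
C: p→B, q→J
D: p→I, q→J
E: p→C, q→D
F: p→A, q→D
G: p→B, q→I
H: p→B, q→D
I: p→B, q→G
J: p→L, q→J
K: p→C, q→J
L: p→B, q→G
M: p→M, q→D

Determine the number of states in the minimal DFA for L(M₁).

States {A,F,K,M} cannot be reached from the start state, so discard them.
Initial partition by acceptance: {B,G,I,L} | {C,D,E,H,J}.
Split {B,G,I,L} by δ(·,p) → {G,I,L} and {B}.
Split {C,D,E,H,J} by δ(·,p) → {C,H} and {D,J} and {E}.
No further refinement is possible. Final partition (5 blocks): {G,I,L} | {C,H} | {B} | {D,J} | {E}.

5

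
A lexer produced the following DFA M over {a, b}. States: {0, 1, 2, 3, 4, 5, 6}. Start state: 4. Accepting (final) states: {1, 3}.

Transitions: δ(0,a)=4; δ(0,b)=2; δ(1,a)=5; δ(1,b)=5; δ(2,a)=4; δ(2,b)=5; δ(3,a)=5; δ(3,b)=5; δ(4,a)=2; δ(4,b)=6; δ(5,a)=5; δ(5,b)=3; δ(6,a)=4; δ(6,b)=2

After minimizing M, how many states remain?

5

First remove the unreachable states {0,1}; 5 states remain.
Start with accepting vs non-accepting: {3} | {2,4,5,6}.
Split {2,4,5,6} by δ(·,b) → {2,4,6} and {5}.
Split {2,4,6} by δ(·,b) → {4,6} and {2}.
Refine {4,6} on symbol a: members go to different blocks, giving {4} and {6}.
Stable partition: {3} | {4} | {5} | {2} | {6} — 5 equivalence classes.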